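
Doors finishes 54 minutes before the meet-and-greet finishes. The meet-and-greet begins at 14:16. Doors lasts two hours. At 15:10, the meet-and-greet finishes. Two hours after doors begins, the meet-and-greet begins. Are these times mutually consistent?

Doors ends at 15:10 − 54 min = 14:16.
Doors starts at 14:16 − 120 min = 12:16.
The meet-and-greet starts at 12:16 + 120 min = 14:16.
That matches the stated 14:16, so the schedule is consistent.

Yes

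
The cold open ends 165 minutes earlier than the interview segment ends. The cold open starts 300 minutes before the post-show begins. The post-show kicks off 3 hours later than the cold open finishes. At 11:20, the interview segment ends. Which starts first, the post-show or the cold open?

the cold open

The cold open ends at 11:20 − 165 min = 08:35.
The post-show starts at 08:35 + 180 min = 11:35.
The cold open starts at 11:35 − 300 min = 06:35.
The post-show starts at 11:35 and the cold open starts at 06:35, so the cold open is first.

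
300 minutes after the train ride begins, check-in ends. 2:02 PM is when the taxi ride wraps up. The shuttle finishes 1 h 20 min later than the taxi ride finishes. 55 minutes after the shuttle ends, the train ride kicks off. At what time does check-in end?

9:17 PM

The shuttle ends at 2:02 PM + 80 min = 3:22 PM.
The train ride starts at 3:22 PM + 55 min = 4:17 PM.
Check-in ends at 4:17 PM + 300 min = 9:17 PM.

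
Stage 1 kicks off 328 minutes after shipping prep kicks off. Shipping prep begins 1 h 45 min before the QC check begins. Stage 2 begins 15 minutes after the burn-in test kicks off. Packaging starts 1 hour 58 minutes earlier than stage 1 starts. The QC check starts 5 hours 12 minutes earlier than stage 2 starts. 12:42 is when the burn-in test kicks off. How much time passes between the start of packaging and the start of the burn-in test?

3 hours 12 minutes

Stage 2 starts at 12:42 + 15 min = 12:57.
The QC check starts at 12:57 − 312 min = 07:45.
Shipping prep starts at 07:45 − 105 min = 06:00.
Stage 1 starts at 06:00 + 328 min = 11:28.
Packaging starts at 11:28 − 118 min = 09:30.
From 09:30 to 12:42 is 3 hours 12 minutes.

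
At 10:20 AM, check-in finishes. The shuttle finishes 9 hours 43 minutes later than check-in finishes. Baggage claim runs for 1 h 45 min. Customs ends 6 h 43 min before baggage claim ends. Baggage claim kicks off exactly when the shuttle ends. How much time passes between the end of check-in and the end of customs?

285 minutes

The shuttle ends at 10:20 AM + 583 min = 8:03 PM.
So baggage claim starts at 8:03 PM.
Baggage claim ends at 8:03 PM + 105 min = 9:48 PM.
Customs ends at 9:48 PM − 403 min = 3:05 PM.
From 10:20 AM to 3:05 PM is 285 minutes.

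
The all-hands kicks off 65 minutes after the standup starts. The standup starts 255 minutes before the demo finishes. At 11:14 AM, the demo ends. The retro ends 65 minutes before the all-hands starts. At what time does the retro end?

The standup starts at 11:14 AM − 255 min = 6:59 AM.
The all-hands starts at 6:59 AM + 65 min = 8:04 AM.
The retro ends at 8:04 AM − 65 min = 6:59 AM.

6:59 AM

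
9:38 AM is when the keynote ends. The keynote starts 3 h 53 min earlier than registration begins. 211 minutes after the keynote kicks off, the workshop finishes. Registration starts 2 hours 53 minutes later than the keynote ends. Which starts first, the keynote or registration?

Registration starts at 9:38 AM + 173 min = 12:31 PM.
The keynote starts at 12:31 PM − 233 min = 8:38 AM.
The keynote starts at 8:38 AM and registration starts at 12:31 PM, so the keynote is first.

the keynote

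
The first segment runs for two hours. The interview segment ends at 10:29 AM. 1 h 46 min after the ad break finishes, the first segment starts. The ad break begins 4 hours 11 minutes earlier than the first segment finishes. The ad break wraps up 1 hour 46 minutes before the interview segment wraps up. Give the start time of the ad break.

8:18 AM

The ad break ends at 10:29 AM − 106 min = 8:43 AM.
The first segment starts at 8:43 AM + 106 min = 10:29 AM.
The first segment ends at 10:29 AM + 120 min = 12:29 PM.
The ad break starts at 12:29 PM − 251 min = 8:18 AM.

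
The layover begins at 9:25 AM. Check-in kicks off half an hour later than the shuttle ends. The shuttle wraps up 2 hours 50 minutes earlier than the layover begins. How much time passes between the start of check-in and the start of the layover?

The shuttle ends at 9:25 AM − 170 min = 6:35 AM.
Check-in starts at 6:35 AM + 30 min = 7:05 AM.
From 7:05 AM to 9:25 AM is 2 hours 20 minutes.

2 hours 20 minutes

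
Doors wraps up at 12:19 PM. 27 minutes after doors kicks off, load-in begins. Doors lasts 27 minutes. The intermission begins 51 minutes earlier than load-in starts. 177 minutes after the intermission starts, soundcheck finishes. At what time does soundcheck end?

Doors starts at 12:19 PM − 27 min = 11:52 AM.
Load-in starts at 11:52 AM + 27 min = 12:19 PM.
The intermission starts at 12:19 PM − 51 min = 11:28 AM.
Soundcheck ends at 11:28 AM + 177 min = 2:25 PM.

2:25 PM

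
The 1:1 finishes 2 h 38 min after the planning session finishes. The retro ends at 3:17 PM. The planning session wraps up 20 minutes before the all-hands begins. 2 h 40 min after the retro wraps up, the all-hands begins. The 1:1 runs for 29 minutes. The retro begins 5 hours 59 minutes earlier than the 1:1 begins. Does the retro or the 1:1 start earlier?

The all-hands starts at 3:17 PM + 160 min = 5:57 PM.
The planning session ends at 5:57 PM − 20 min = 5:37 PM.
The 1:1 ends at 5:37 PM + 158 min = 8:15 PM.
The 1:1 starts at 8:15 PM − 29 min = 7:46 PM.
The retro starts at 7:46 PM − 359 min = 1:47 PM.
The retro starts at 1:47 PM and the 1:1 starts at 7:46 PM, so the retro is first.

the retro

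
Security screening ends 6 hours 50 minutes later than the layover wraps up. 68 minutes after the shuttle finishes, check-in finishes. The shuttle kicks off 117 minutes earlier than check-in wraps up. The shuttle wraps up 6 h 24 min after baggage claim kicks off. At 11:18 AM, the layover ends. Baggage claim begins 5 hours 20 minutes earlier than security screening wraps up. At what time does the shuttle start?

Security screening ends at 11:18 AM + 410 min = 6:08 PM.
Baggage claim starts at 6:08 PM − 320 min = 12:48 PM.
The shuttle ends at 12:48 PM + 384 min = 7:12 PM.
Check-in ends at 7:12 PM + 68 min = 8:20 PM.
The shuttle starts at 8:20 PM − 117 min = 6:23 PM.

6:23 PM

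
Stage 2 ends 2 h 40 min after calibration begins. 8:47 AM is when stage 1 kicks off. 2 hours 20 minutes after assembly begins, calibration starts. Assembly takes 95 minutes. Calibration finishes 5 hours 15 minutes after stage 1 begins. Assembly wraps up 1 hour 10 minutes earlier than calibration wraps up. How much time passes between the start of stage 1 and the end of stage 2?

Calibration ends at 8:47 AM + 315 min = 2:02 PM.
Assembly ends at 2:02 PM − 70 min = 12:52 PM.
Assembly starts at 12:52 PM − 95 min = 11:17 AM.
Calibration starts at 11:17 AM + 140 min = 1:37 PM.
Stage 2 ends at 1:37 PM + 160 min = 4:17 PM.
From 8:47 AM to 4:17 PM is 450 minutes.

450 minutes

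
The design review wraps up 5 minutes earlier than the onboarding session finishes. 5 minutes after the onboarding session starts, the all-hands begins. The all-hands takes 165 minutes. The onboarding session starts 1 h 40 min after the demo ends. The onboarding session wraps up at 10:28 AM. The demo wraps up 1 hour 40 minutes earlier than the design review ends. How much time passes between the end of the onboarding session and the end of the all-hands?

The design review ends at 10:28 AM − 5 min = 10:23 AM.
The demo ends at 10:23 AM − 100 min = 8:43 AM.
The onboarding session starts at 8:43 AM + 100 min = 10:23 AM.
The all-hands starts at 10:23 AM + 5 min = 10:28 AM.
The all-hands ends at 10:28 AM + 165 min = 1:13 PM.
From 10:28 AM to 1:13 PM is 2 hours 45 minutes.

2 hours 45 minutes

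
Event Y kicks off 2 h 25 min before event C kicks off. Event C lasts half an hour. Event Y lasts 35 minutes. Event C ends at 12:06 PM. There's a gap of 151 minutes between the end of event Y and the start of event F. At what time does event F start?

12:17 PM

Event C starts at 12:06 PM − 30 min = 11:36 AM.
Event Y starts at 11:36 AM − 145 min = 9:11 AM.
Event Y ends at 9:11 AM + 35 min = 9:46 AM.
Event F starts at 9:46 AM + 151 min = 12:17 PM.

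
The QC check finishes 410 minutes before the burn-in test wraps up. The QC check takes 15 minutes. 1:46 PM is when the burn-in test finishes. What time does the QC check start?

6:41 AM

The QC check ends at 1:46 PM − 410 min = 6:56 AM.
The QC check starts at 6:56 AM − 15 min = 6:41 AM.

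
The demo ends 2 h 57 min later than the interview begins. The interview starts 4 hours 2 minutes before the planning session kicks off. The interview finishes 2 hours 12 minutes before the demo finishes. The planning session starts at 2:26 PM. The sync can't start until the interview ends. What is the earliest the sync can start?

11:09 AM

The interview starts at 2:26 PM − 242 min = 10:24 AM.
The demo ends at 10:24 AM + 177 min = 1:21 PM.
The interview ends at 1:21 PM − 132 min = 11:09 AM.
The sync is bounded by the interview, so the earliest it can start is 11:09 AM.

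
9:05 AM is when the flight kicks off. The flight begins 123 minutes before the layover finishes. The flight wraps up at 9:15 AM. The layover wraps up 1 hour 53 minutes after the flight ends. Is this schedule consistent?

Yes

The layover ends at 9:15 AM + 113 min = 11:08 AM.
The flight starts at 11:08 AM − 123 min = 9:05 AM.
That matches the stated 9:05 AM, so the schedule is consistent.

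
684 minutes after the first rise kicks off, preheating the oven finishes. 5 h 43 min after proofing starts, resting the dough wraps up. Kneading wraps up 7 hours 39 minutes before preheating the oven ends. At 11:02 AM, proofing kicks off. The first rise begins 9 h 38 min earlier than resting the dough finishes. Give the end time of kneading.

10:52 AM

Resting the dough ends at 11:02 AM + 343 min = 4:45 PM.
The first rise starts at 4:45 PM − 578 min = 7:07 AM.
Preheating the oven ends at 7:07 AM + 684 min = 6:31 PM.
Kneading ends at 6:31 PM − 459 min = 10:52 AM.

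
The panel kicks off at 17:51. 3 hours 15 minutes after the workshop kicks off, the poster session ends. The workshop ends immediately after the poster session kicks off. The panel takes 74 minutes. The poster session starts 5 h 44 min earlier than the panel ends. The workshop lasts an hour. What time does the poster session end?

The panel ends at 17:51 + 74 min = 19:05.
The poster session starts at 19:05 − 344 min = 13:21.
So the workshop ends at 13:21.
The workshop starts at 13:21 − 60 min = 12:21.
The poster session ends at 12:21 + 195 min = 15:36.

15:36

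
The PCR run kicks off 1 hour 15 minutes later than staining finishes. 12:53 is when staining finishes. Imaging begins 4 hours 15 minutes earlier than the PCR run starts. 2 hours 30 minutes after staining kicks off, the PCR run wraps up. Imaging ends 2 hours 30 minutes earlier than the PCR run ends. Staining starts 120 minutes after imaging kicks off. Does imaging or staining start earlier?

imaging

The PCR run starts at 12:53 + 75 min = 14:08.
Imaging starts at 14:08 − 255 min = 09:53.
Staining starts at 09:53 + 120 min = 11:53.
Imaging starts at 09:53 and staining starts at 11:53, so imaging is first.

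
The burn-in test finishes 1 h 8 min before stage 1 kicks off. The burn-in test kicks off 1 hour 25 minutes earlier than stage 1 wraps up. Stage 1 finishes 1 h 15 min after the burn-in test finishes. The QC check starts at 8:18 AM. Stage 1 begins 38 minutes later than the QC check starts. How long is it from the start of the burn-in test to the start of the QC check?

40 minutes

Stage 1 starts at 8:18 AM + 38 min = 8:56 AM.
The burn-in test ends at 8:56 AM − 68 min = 7:48 AM.
Stage 1 ends at 7:48 AM + 75 min = 9:03 AM.
The burn-in test starts at 9:03 AM − 85 min = 7:38 AM.
From 7:38 AM to 8:18 AM is 40 minutes.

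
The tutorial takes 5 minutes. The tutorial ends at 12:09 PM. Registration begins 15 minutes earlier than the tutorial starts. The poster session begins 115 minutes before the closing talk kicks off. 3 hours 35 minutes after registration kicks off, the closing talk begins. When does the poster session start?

1:29 PM

The tutorial starts at 12:09 PM − 5 min = 12:04 PM.
Registration starts at 12:04 PM − 15 min = 11:49 AM.
The closing talk starts at 11:49 AM + 215 min = 3:24 PM.
The poster session starts at 3:24 PM − 115 min = 1:29 PM.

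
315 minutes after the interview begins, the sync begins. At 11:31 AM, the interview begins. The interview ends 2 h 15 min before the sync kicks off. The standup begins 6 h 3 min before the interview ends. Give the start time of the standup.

8:28 AM

The sync starts at 11:31 AM + 315 min = 4:46 PM.
The interview ends at 4:46 PM − 135 min = 2:31 PM.
The standup starts at 2:31 PM − 363 min = 8:28 AM.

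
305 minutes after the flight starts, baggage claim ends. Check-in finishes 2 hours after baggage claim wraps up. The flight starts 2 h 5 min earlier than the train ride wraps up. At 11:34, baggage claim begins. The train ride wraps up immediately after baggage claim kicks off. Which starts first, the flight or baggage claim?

the flight

The train ride ends at 11:34.
The flight starts at 11:34 − 125 min = 09:29.
The flight starts at 09:29 and baggage claim starts at 11:34, so the flight is first.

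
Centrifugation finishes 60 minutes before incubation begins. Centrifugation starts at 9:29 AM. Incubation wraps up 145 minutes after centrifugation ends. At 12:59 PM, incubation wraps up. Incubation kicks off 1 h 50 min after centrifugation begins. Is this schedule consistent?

No

Incubation starts at 9:29 AM + 110 min = 11:19 AM.
Centrifugation ends at 11:19 AM − 60 min = 10:19 AM.
Incubation ends at 10:19 AM + 145 min = 12:44 PM.
But incubation is also said to end at 12:59 PM — a 15-minute conflict.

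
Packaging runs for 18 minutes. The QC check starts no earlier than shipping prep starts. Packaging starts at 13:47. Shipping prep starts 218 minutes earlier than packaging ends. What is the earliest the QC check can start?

Packaging ends at 13:47 + 18 min = 14:05.
Shipping prep starts at 14:05 − 218 min = 10:27.
The QC check is bounded by shipping prep, so the earliest it can start is 10:27.

10:27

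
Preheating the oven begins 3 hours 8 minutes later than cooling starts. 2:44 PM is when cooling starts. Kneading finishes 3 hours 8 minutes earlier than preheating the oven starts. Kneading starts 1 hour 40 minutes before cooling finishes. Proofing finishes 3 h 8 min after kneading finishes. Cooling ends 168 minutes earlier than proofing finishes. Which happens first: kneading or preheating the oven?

Preheating the oven starts at 2:44 PM + 188 min = 5:52 PM.
Kneading ends at 5:52 PM − 188 min = 2:44 PM.
Proofing ends at 2:44 PM + 188 min = 5:52 PM.
Cooling ends at 5:52 PM − 168 min = 3:04 PM.
Kneading starts at 3:04 PM − 100 min = 1:24 PM.
Kneading starts at 1:24 PM and preheating the oven starts at 5:52 PM, so kneading is first.

kneading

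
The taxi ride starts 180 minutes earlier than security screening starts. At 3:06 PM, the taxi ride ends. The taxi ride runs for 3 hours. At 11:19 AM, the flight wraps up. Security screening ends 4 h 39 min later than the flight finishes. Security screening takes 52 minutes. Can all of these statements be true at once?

Security screening ends at 11:19 AM + 279 min = 3:58 PM.
Security screening starts at 3:58 PM − 52 min = 3:06 PM.
The taxi ride starts at 3:06 PM − 180 min = 12:06 PM.
The taxi ride ends at 12:06 PM + 180 min = 3:06 PM.
That matches the stated 3:06 PM, so the schedule is consistent.

Yes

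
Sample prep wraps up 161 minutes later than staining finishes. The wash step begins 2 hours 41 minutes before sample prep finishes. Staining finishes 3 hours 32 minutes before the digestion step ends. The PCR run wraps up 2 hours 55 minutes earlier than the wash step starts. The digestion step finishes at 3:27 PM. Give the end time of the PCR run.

9:00 AM

Staining ends at 3:27 PM − 212 min = 11:55 AM.
Sample prep ends at 11:55 AM + 161 min = 2:36 PM.
The wash step starts at 2:36 PM − 161 min = 11:55 AM.
The PCR run ends at 11:55 AM − 175 min = 9:00 AM.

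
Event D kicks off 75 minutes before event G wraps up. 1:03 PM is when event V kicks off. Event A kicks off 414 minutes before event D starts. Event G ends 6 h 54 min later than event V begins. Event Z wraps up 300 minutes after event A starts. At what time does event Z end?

Event G ends at 1:03 PM + 414 min = 7:57 PM.
Event D starts at 7:57 PM − 75 min = 6:42 PM.
Event A starts at 6:42 PM − 414 min = 11:48 AM.
Event Z ends at 11:48 AM + 300 min = 4:48 PM.

4:48 PM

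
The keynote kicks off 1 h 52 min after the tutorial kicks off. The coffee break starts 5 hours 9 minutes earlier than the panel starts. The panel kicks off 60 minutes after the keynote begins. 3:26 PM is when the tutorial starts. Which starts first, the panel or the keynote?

The keynote starts at 3:26 PM + 112 min = 5:18 PM.
The panel starts at 5:18 PM + 60 min = 6:18 PM.
The panel starts at 6:18 PM and the keynote starts at 5:18 PM, so the keynote is first.

the keynote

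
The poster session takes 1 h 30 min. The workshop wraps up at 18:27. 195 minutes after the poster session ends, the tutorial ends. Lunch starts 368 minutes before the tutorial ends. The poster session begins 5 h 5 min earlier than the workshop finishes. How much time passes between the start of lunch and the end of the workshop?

6 h 28 min

The poster session starts at 18:27 − 305 min = 13:22.
The poster session ends at 13:22 + 90 min = 14:52.
The tutorial ends at 14:52 + 195 min = 18:07.
Lunch starts at 18:07 − 368 min = 11:59.
From 11:59 to 18:27 is 6 h 28 min.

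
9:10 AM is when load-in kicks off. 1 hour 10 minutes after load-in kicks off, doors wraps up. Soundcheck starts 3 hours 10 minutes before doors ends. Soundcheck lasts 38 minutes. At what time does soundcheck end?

7:48 AM

Doors ends at 9:10 AM + 70 min = 10:20 AM.
Soundcheck starts at 10:20 AM − 190 min = 7:10 AM.
Soundcheck ends at 7:10 AM + 38 min = 7:48 AM.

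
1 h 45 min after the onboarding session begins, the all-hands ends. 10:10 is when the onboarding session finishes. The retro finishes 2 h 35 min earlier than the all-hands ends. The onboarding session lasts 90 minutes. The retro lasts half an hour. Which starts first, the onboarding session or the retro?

The onboarding session starts at 10:10 − 90 min = 08:40.
The all-hands ends at 08:40 + 105 min = 10:25.
The retro ends at 10:25 − 155 min = 07:50.
The retro starts at 07:50 − 30 min = 07:20.
The onboarding session starts at 08:40 and the retro starts at 07:20, so the retro is first.

the retro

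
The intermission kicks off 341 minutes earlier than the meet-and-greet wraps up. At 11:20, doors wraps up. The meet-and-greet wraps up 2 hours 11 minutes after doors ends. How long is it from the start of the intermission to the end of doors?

The meet-and-greet ends at 11:20 + 131 min = 13:31.
The intermission starts at 13:31 − 341 min = 07:50.
From 07:50 to 11:20 is 210 minutes.

210 minutes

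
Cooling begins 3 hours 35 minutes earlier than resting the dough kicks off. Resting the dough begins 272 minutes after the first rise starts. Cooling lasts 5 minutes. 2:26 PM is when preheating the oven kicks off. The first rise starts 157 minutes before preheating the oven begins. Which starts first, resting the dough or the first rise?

The first rise starts at 2:26 PM − 157 min = 11:49 AM.
Resting the dough starts at 11:49 AM + 272 min = 4:21 PM.
Resting the dough starts at 4:21 PM and the first rise starts at 11:49 AM, so the first rise is first.

the first rise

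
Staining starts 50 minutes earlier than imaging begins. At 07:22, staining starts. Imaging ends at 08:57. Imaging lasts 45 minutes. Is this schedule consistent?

Yes

Imaging starts at 08:57 − 45 min = 08:12.
Staining starts at 08:12 − 50 min = 07:22.
That matches the stated 07:22, so the schedule is consistent.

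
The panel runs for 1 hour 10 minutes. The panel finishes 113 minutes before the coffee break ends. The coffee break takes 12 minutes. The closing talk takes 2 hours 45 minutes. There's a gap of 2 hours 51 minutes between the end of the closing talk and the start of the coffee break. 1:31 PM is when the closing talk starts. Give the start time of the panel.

The closing talk ends at 1:31 PM + 165 min = 4:16 PM.
The coffee break starts at 4:16 PM + 171 min = 7:07 PM.
The coffee break ends at 7:07 PM + 12 min = 7:19 PM.
The panel ends at 7:19 PM − 113 min = 5:26 PM.
The panel starts at 5:26 PM − 70 min = 4:16 PM.

4:16 PM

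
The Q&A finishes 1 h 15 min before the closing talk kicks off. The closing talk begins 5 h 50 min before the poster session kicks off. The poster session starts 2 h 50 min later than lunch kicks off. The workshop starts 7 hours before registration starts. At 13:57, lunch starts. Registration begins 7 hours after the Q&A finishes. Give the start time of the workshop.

The poster session starts at 13:57 + 170 min = 16:47.
The closing talk starts at 16:47 − 350 min = 10:57.
The Q&A ends at 10:57 − 75 min = 09:42.
Registration starts at 09:42 + 420 min = 16:42.
The workshop starts at 16:42 − 420 min = 09:42.

09:42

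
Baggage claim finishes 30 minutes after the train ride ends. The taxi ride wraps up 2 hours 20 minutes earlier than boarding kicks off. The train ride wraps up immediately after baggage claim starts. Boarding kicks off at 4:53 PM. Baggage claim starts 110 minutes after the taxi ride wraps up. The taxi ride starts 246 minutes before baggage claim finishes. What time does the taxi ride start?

The taxi ride ends at 4:53 PM − 140 min = 2:33 PM.
Baggage claim starts at 2:33 PM + 110 min = 4:23 PM.
So the train ride ends at 4:23 PM.
Baggage claim ends at 4:23 PM + 30 min = 4:53 PM.
The taxi ride starts at 4:53 PM − 246 min = 12:47 PM.

12:47 PM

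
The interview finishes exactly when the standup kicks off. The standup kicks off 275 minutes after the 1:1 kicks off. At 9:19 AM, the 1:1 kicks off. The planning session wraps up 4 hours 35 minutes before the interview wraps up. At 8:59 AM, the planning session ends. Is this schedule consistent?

No

The standup starts at 9:19 AM + 275 min = 1:54 PM.
So the interview ends at 1:54 PM.
The planning session ends at 1:54 PM − 275 min = 9:19 AM.
But the planning session is also said to end at 8:59 AM — a 20-minute conflict.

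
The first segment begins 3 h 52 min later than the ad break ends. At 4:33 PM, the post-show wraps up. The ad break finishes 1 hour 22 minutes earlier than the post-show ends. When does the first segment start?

The ad break ends at 4:33 PM − 82 min = 3:11 PM.
The first segment starts at 3:11 PM + 232 min = 7:03 PM.

7:03 PM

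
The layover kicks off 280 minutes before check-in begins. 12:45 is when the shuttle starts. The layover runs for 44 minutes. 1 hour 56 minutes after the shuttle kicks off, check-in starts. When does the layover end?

Check-in starts at 12:45 + 116 min = 14:41.
The layover starts at 14:41 − 280 min = 10:01.
The layover ends at 10:01 + 44 min = 10:45.

10:45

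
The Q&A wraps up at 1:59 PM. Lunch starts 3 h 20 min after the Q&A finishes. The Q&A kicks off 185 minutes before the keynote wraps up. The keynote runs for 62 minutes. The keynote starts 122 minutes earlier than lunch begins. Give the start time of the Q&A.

1:14 PM

Lunch starts at 1:59 PM + 200 min = 5:19 PM.
The keynote starts at 5:19 PM − 122 min = 3:17 PM.
The keynote ends at 3:17 PM + 62 min = 4:19 PM.
The Q&A starts at 4:19 PM − 185 min = 1:14 PM.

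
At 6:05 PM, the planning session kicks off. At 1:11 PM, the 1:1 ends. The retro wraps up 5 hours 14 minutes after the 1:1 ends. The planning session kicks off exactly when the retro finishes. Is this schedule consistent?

No

The retro ends at 1:11 PM + 314 min = 6:25 PM.
So the planning session starts at 6:25 PM.
But the planning session is also said to start at 6:05 PM — a 20-minute conflict.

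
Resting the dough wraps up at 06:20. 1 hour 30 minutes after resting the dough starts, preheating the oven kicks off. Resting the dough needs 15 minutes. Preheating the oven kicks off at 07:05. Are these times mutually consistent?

No

Resting the dough starts at 06:20 − 15 min = 06:05.
Preheating the oven starts at 06:05 + 90 min = 07:35.
But preheating the oven is also said to start at 07:05 — a 30-minute conflict.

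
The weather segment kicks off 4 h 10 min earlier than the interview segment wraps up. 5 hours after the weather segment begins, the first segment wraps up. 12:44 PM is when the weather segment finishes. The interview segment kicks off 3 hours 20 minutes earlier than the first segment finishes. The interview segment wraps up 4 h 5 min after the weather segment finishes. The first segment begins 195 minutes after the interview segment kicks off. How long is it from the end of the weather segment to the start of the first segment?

The interview segment ends at 12:44 PM + 245 min = 4:49 PM.
The weather segment starts at 4:49 PM − 250 min = 12:39 PM.
The first segment ends at 12:39 PM + 300 min = 5:39 PM.
The interview segment starts at 5:39 PM − 200 min = 2:19 PM.
The first segment starts at 2:19 PM + 195 min = 5:34 PM.
From 12:44 PM to 5:34 PM is 4 hours 50 minutes.

4 hours 50 minutes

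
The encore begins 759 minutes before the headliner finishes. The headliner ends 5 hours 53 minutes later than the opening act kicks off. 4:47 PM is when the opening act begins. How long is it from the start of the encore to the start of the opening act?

The headliner ends at 4:47 PM + 353 min = 10:40 PM.
The encore starts at 10:40 PM − 759 min = 10:01 AM.
From 10:01 AM to 4:47 PM is 6 hours 46 minutes.

6 hours 46 minutes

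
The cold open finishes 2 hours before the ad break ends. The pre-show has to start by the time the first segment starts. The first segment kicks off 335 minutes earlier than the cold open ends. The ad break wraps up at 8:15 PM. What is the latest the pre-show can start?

The cold open ends at 8:15 PM − 120 min = 6:15 PM.
The first segment starts at 6:15 PM − 335 min = 12:40 PM.
The pre-show is bounded by the first segment, so the latest it can start is 12:40 PM.

12:40 PM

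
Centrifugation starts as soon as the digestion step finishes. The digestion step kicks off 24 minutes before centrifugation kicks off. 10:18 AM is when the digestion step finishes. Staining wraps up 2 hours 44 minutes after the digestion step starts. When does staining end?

Centrifugation starts at 10:18 AM.
The digestion step starts at 10:18 AM − 24 min = 9:54 AM.
Staining ends at 9:54 AM + 164 min = 12:38 PM.

12:38 PM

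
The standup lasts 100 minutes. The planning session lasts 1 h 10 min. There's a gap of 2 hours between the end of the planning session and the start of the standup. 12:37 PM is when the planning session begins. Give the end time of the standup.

The planning session ends at 12:37 PM + 70 min = 1:47 PM.
The standup starts at 1:47 PM + 120 min = 3:47 PM.
The standup ends at 3:47 PM + 100 min = 5:27 PM.

5:27 PM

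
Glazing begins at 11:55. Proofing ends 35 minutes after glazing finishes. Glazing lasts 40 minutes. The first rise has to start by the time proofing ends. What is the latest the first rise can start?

Glazing ends at 11:55 + 40 min = 12:35.
Proofing ends at 12:35 + 35 min = 13:10.
The first rise is bounded by proofing, so the latest it can start is 13:10.

13:10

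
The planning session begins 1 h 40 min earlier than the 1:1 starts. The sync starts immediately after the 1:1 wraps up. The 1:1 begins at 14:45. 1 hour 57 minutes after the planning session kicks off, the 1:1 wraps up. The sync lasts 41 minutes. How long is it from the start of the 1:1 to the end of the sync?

58 minutes

The planning session starts at 14:45 − 100 min = 13:05.
The 1:1 ends at 13:05 + 117 min = 15:02.
So the sync starts at 15:02.
The sync ends at 15:02 + 41 min = 15:43.
From 14:45 to 15:43 is 58 minutes.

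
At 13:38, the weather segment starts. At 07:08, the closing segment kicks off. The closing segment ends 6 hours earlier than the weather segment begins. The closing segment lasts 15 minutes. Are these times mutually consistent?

The closing segment ends at 13:38 − 360 min = 07:38.
The closing segment starts at 07:38 − 15 min = 07:23.
But the closing segment is also said to start at 07:08 — a 15-minute conflict.

No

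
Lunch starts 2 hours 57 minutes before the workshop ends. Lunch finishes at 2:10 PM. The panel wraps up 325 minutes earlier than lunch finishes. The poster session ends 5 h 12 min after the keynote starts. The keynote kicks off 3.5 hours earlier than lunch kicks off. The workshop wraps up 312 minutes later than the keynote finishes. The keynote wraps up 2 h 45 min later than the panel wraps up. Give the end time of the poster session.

3:27 PM

The panel ends at 2:10 PM − 325 min = 8:45 AM.
The keynote ends at 8:45 AM + 165 min = 11:30 AM.
The workshop ends at 11:30 AM + 312 min = 4:42 PM.
Lunch starts at 4:42 PM − 177 min = 1:45 PM.
The keynote starts at 1:45 PM − 210 min = 10:15 AM.
The poster session ends at 10:15 AM + 312 min = 3:27 PM.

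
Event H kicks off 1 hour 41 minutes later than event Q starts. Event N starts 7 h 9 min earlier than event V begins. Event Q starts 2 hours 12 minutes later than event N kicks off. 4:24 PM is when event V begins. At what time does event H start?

Event N starts at 4:24 PM − 429 min = 9:15 AM.
Event Q starts at 9:15 AM + 132 min = 11:27 AM.
Event H starts at 11:27 AM + 101 min = 1:08 PM.

1:08 PM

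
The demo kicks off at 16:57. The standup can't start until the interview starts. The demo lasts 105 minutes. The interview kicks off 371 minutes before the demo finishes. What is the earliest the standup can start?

The demo ends at 16:57 + 105 min = 18:42.
The interview starts at 18:42 − 371 min = 12:31.
The standup is bounded by the interview, so the earliest it can start is 12:31.

12:31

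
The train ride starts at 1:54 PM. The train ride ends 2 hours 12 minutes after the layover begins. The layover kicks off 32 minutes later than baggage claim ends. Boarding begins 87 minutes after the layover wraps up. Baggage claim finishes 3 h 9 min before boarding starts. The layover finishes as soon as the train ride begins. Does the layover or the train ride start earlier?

the layover

The layover ends at 1:54 PM.
Boarding starts at 1:54 PM + 87 min = 3:21 PM.
Baggage claim ends at 3:21 PM − 189 min = 12:12 PM.
The layover starts at 12:12 PM + 32 min = 12:44 PM.
The layover starts at 12:44 PM and the train ride starts at 1:54 PM, so the layover is first.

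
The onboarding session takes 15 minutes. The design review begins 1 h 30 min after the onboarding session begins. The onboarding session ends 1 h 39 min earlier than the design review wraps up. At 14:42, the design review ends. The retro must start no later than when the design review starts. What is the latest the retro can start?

14:18

The onboarding session ends at 14:42 − 99 min = 13:03.
The onboarding session starts at 13:03 − 15 min = 12:48.
The design review starts at 12:48 + 90 min = 14:18.
The retro is bounded by the design review, so the latest it can start is 14:18.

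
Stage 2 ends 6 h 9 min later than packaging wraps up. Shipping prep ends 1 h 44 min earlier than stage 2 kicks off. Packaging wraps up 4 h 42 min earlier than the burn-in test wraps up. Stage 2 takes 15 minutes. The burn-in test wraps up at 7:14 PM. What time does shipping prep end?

6:42 PM

Packaging ends at 7:14 PM − 282 min = 2:32 PM.
Stage 2 ends at 2:32 PM + 369 min = 8:41 PM.
Stage 2 starts at 8:41 PM − 15 min = 8:26 PM.
Shipping prep ends at 8:26 PM − 104 min = 6:42 PM.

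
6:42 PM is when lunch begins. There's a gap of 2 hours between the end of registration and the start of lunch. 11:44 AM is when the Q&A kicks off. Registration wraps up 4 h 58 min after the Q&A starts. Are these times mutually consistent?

Yes

Registration ends at 11:44 AM + 298 min = 4:42 PM.
Lunch starts at 4:42 PM + 120 min = 6:42 PM.
That matches the stated 6:42 PM, so the schedule is consistent.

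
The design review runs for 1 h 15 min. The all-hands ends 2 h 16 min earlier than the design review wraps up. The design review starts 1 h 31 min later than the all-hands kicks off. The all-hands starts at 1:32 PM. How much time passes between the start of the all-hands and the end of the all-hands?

half an hour

The design review starts at 1:32 PM + 91 min = 3:03 PM.
The design review ends at 3:03 PM + 75 min = 4:18 PM.
The all-hands ends at 4:18 PM − 136 min = 2:02 PM.
From 1:32 PM to 2:02 PM is half an hour.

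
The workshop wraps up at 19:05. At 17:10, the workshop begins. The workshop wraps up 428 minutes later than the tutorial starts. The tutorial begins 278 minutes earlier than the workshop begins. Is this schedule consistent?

No

The tutorial starts at 17:10 − 278 min = 12:32.
The workshop ends at 12:32 + 428 min = 19:40.
But the workshop is also said to end at 19:05 — a 35-minute conflict.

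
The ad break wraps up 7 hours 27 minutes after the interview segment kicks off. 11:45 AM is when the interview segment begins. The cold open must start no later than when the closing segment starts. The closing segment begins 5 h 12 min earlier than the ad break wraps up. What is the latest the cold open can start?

2:00 PM

The ad break ends at 11:45 AM + 447 min = 7:12 PM.
The closing segment starts at 7:12 PM − 312 min = 2:00 PM.
The cold open is bounded by the closing segment, so the latest it can start is 2:00 PM.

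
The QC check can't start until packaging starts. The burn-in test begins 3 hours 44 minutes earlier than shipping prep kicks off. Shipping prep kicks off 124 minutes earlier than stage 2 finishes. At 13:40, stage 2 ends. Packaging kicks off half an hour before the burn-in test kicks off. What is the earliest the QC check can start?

Shipping prep starts at 13:40 − 124 min = 11:36.
The burn-in test starts at 11:36 − 224 min = 07:52.
Packaging starts at 07:52 − 30 min = 07:22.
The QC check is bounded by packaging, so the earliest it can start is 07:22.

07:22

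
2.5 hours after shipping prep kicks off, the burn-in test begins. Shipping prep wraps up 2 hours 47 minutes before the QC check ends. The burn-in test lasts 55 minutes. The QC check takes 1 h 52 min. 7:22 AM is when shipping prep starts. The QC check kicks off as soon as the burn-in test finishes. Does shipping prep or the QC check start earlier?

shipping prep

The burn-in test starts at 7:22 AM + 150 min = 9:52 AM.
The burn-in test ends at 9:52 AM + 55 min = 10:47 AM.
So the QC check starts at 10:47 AM.
Shipping prep starts at 7:22 AM and the QC check starts at 10:47 AM, so shipping prep is first.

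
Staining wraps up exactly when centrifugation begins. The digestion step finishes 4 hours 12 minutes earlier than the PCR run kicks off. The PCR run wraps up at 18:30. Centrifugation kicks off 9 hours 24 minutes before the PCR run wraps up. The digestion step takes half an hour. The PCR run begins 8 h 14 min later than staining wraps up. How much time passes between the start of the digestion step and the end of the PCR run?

Centrifugation starts at 18:30 − 564 min = 09:06.
So staining ends at 09:06.
The PCR run starts at 09:06 + 494 min = 17:20.
The digestion step ends at 17:20 − 252 min = 13:08.
The digestion step starts at 13:08 − 30 min = 12:38.
From 12:38 to 18:30 is 5 h 52 min.

5 h 52 min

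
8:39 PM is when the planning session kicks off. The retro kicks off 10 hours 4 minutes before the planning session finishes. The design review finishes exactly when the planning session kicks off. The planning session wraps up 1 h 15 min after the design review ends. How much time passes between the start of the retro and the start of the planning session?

529 minutes

The design review ends at 8:39 PM.
The planning session ends at 8:39 PM + 75 min = 9:54 PM.
The retro starts at 9:54 PM − 604 min = 11:50 AM.
From 11:50 AM to 8:39 PM is 529 minutes.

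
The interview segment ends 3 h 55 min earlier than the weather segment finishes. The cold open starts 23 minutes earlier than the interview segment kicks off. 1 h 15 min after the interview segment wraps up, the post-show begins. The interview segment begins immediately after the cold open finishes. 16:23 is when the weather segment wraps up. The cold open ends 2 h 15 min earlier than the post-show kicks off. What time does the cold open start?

The interview segment ends at 16:23 − 235 min = 12:28.
The post-show starts at 12:28 + 75 min = 13:43.
The cold open ends at 13:43 − 135 min = 11:28.
So the interview segment starts at 11:28.
The cold open starts at 11:28 − 23 min = 11:05.

11:05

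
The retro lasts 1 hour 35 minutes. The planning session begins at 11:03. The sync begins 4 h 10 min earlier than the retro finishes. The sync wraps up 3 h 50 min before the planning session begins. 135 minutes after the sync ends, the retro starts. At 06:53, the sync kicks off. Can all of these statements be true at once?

Yes

The sync ends at 11:03 − 230 min = 07:13.
The retro starts at 07:13 + 135 min = 09:28.
The retro ends at 09:28 + 95 min = 11:03.
The sync starts at 11:03 − 250 min = 06:53.
That matches the stated 06:53, so the schedule is consistent.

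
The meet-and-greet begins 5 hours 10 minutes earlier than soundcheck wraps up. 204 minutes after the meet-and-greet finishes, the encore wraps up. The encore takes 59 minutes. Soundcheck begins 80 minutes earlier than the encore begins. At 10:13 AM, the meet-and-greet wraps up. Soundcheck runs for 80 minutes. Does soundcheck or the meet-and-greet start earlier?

the meet-and-greet

The encore ends at 10:13 AM + 204 min = 1:37 PM.
The encore starts at 1:37 PM − 59 min = 12:38 PM.
Soundcheck starts at 12:38 PM − 80 min = 11:18 AM.
Soundcheck ends at 11:18 AM + 80 min = 12:38 PM.
The meet-and-greet starts at 12:38 PM − 310 min = 7:28 AM.
Soundcheck starts at 11:18 AM and the meet-and-greet starts at 7:28 AM, so the meet-and-greet is first.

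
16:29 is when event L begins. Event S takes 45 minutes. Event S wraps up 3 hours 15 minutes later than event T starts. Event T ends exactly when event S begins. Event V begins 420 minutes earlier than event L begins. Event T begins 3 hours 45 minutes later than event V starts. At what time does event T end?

15:44

Event V starts at 16:29 − 420 min = 09:29.
Event T starts at 09:29 + 225 min = 13:14.
Event S ends at 13:14 + 195 min = 16:29.
Event S starts at 16:29 − 45 min = 15:44.
So event T ends at 15:44.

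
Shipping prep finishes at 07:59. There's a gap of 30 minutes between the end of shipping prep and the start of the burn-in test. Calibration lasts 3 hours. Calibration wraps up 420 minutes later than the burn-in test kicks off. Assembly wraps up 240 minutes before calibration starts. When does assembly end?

08:29

The burn-in test starts at 07:59 + 30 min = 08:29.
Calibration ends at 08:29 + 420 min = 15:29.
Calibration starts at 15:29 − 180 min = 12:29.
Assembly ends at 12:29 − 240 min = 08:29.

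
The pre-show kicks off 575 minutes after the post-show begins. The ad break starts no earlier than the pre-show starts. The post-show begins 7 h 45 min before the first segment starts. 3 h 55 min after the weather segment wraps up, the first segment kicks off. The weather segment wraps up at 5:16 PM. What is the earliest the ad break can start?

The first segment starts at 5:16 PM + 235 min = 9:11 PM.
The post-show starts at 9:11 PM − 465 min = 1:26 PM.
The pre-show starts at 1:26 PM + 575 min = 11:01 PM.
The ad break is bounded by the pre-show, so the earliest it can start is 11:01 PM.

11:01 PM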